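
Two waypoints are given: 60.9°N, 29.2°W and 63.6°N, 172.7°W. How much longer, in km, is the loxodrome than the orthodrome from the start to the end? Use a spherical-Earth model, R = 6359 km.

1590 km

Great circle: cos σ = sin φ₁ sin φ₂ + cos φ₁ cos φ₂ cos Δλ,  σ = 0.9162 rad → d_gc = 5826.3 km
Rhumb line: Δψ = +0.1013, q = Δφ/Δψ = 0.4653, d_rh = R√(Δφ²+q²Δλ²) = 7416.0 km
Excess = 7416.0 − 5826.3 = 1589.7 ≈ 1590 km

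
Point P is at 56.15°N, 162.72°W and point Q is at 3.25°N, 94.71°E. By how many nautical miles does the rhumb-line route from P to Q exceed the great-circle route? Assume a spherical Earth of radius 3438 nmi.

281 nmi

Great circle: cos σ = sin φ₁ sin φ₂ + cos φ₁ cos φ₂ cos Δλ,  σ = 1.6448 rad → d_gc = 5654.9 nmi
Rhumb line: Δψ = -1.1330, q = Δφ/Δψ = 0.8149, d_rh = R√(Δφ²+q²Δλ²) = 5935.5 nmi
Excess = 5935.5 − 5654.9 = 280.6 ≈ 281 nmi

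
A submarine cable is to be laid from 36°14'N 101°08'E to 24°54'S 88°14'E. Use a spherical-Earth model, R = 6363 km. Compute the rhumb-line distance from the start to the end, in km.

Δψ = ln[tan(π/4+φ₂/2)/tan(π/4+φ₁/2)] = -1.1283;  Δφ = -1.0670 rad,  Δλ = -0.2251 rad
q = Δφ/Δψ = 0.9457
d = R·√(Δφ² + q²Δλ²) = 6363·1.08801 = 6923 km

6923 km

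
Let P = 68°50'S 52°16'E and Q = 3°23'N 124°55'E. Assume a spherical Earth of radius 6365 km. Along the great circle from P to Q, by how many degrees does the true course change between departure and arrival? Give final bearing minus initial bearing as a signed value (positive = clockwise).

At departure: θ₁ = atan2(sin Δλ cos φ₂, cos φ₁ sin φ₂ − sin φ₁ cos φ₂ cos Δλ) = 72.58°
At arrival: θ₂ = atan2(sin Δλ cos φ₁, −cos φ₂ sin φ₁ + sin φ₂ cos φ₁ cos Δλ) = 20.19°
Δθ = θ₂ − θ₁ = -52.4°

-52.4°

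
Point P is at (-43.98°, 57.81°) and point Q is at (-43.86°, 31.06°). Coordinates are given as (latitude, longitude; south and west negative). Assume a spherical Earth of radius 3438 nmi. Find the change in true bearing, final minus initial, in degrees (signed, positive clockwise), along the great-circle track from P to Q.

+18.7°

Initial bearing θ₁ = atan2(sin Δλ cos φ₂, cos φ₁ sin φ₂ − sin φ₁ cos φ₂ cos Δλ) = 260.98°
Final bearing θ₂ = (initial bearing from the destination back to the start) + 180° = 279.72°
Δθ = θ₂ − θ₁ = +18.7°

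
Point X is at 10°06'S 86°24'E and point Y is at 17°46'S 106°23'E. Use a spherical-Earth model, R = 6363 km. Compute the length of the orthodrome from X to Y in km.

2314 km

Haversine: a = sin²(Δφ/2)+cos φ₁ cos φ₂ sin²(Δλ/2) = 0.03269;  σ = 2·atan2(√a,√(1−a))
σ = 20.834° → d = Rσ = 6363·0.36363 = 2314 km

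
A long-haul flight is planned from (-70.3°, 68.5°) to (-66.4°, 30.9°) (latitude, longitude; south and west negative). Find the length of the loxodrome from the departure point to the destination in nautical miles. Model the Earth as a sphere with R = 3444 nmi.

864 nmi

Rhumb course C = atan2(Δλ, Δψ) with Δψ = ln[tan(π/4+φ₂/2)/tan(π/4+φ₁/2)] = +0.1850, Δλ = -0.6562 → C = 285.74°
d = R·|Δφ| / |cos C| = 3444·0.06807 / 0.27132 = 864 nmi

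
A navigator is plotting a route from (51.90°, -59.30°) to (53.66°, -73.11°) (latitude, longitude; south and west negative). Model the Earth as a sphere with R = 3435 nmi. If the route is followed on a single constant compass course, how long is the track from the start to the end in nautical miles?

Δψ = ln[tan(π/4+φ₂/2)/tan(π/4+φ₁/2)] = +0.0508;  Δφ = +0.0307 rad,  Δλ = -0.2410 rad
q = Δφ/Δψ = 0.6048
d = R·√(Δφ² + q²Δλ²) = 3435·0.14897 = 512 nmi

512 nmi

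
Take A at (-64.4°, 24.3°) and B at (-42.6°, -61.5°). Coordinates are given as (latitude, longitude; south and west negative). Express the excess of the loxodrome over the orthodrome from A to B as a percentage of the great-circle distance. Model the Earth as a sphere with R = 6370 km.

Great circle: σ = 0.8844 rad → d_gc = Rσ = 5633.9 km
Rhumb: Δφ = +0.3805, Δλ = -1.4975, Δψ = +0.6586, q = Δφ/Δψ = 0.5777 → d_rh = R√(Δφ²+q²Δλ²) = 6020.1 km
Excess = (6020.1 − 5633.9) / 5633.9 = 386.2 / 5633.9 = 6.855% ≈ 6.9%

6.9%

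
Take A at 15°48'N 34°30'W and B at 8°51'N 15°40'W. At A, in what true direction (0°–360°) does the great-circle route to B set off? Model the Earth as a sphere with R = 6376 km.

108.5°

N = sin Δλ·cos φ₂ = +0.3190;  D = cos φ₁ sin φ₂ − sin φ₁ cos φ₂ cos Δλ = -0.1066
initial course = atan2(N, D) = 108.48°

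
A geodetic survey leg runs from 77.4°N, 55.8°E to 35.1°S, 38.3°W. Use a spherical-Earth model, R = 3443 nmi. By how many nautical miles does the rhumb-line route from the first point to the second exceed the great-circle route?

Great circle: cos σ = sin φ₁ sin φ₂ + cos φ₁ cos φ₂ cos Δλ,  σ = 2.1821 rad → d_gc = 7512.9 nmi
Rhumb line: Δψ = -2.8586, q = Δφ/Δψ = 0.6869, d_rh = R√(Δφ²+q²Δλ²) = 7796.6 nmi
Excess = 7796.6 − 7512.9 = 283.7 ≈ 284 nmi

284 nmi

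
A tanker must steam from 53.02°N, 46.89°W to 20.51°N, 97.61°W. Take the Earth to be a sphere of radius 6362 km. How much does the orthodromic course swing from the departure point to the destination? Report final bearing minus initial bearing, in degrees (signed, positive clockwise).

Initial bearing θ₁ = atan2(sin Δλ cos φ₂, cos φ₁ sin φ₂ − sin φ₁ cos φ₂ cos Δλ) = 250.07°
Final bearing θ₂ = (initial bearing from the destination back to the start) + 180° = 217.14°
Δθ = θ₂ − θ₁ = -32.9°

-32.9°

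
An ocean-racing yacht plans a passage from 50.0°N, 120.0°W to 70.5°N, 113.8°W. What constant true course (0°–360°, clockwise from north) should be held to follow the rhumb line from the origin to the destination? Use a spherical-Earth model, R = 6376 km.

Meridional parts: M(φ₁)=+1.0107, M(φ₂)=+1.7612 → ΔM = +0.7506;  Δλ = +0.1082 rad
tan C = Δλ / ΔM = +0.1442 → C = 8.20°

8.2°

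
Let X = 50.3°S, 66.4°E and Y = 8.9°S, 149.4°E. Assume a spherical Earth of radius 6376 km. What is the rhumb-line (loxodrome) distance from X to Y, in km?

Δψ = ln[tan(π/4+φ₂/2)/tan(π/4+φ₁/2)] = +0.8629;  Δφ = +0.7226 rad,  Δλ = +1.4486 rad
q = Δφ/Δψ = 0.8374
d = R·√(Δφ² + q²Δλ²) = 6376·1.41194 = 9003 km

9003 km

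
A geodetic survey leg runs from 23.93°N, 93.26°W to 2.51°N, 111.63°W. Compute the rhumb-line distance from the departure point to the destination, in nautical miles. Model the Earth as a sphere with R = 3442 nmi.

Rhumb course C = atan2(Δλ, Δψ) with Δψ = ln[tan(π/4+φ₂/2)/tan(π/4+φ₁/2)] = -0.3865, Δλ = -0.3206 → C = 219.67°
d = R·|Δφ| / |cos C| = 3442·0.37385 / 0.76968 = 1672 nmi

1672 nmi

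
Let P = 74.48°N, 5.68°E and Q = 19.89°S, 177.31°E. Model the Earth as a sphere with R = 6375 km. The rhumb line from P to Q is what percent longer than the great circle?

22.2%

Great circle: σ = 2.1855 rad → d_gc = Rσ = 13932.8 km
Rhumb: Δφ = -1.6471, Δλ = +2.9955, Δψ = -2.3474, q = Δφ/Δψ = 0.7016 → d_rh = R√(Δφ²+q²Δλ²) = 17022.9 km
Excess = (17022.9 − 13932.8) / 13932.8 = 3090.1 / 13932.8 = 22.18% ≈ 22.2%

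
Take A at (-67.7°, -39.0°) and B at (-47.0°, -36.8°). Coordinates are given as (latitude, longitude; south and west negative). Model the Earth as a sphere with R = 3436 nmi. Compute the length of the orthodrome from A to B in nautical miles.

Haversine: a = sin²(Δφ/2)+cos φ₁ cos φ₂ sin²(Δλ/2) = 0.03237;  σ = 2·atan2(√a,√(1−a))
σ = 20.731° → d = Rσ = 3436·0.36182 = 1243 nmi

1243 nmi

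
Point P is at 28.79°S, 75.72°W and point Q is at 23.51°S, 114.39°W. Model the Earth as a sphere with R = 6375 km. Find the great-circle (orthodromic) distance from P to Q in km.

3890 km

cos σ = sin φ₁ sin φ₂ + cos φ₁ cos φ₂ cos Δλ
      = sin(-28.79°)sin(-23.51°) + cos(-28.79°)cos(-23.51°)cos(-38.67°) = 0.8196
σ = 34.959° → d = Rσ = 6375·0.61015 = 3890 km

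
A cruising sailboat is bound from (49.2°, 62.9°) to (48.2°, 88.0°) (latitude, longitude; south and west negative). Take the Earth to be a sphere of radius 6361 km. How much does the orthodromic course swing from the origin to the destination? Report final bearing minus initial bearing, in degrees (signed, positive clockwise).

+19.0°

Initial bearing θ₁ = atan2(sin Δλ cos φ₂, cos φ₁ sin φ₂ − sin φ₁ cos φ₂ cos Δλ) = 83.90°
Final bearing θ₂ = (initial bearing from the destination back to the start) + 180° = 102.89°
Δθ = θ₂ − θ₁ = +19.0°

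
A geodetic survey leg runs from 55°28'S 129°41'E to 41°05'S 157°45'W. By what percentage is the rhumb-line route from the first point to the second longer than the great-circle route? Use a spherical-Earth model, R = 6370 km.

Great circle: σ = 0.8374 rad → d_gc = Rσ = 5334.4 km
Rhumb: Δφ = +0.2510, Δλ = +1.2665, Δψ = +0.3807, q = Δφ/Δψ = 0.6594 → d_rh = R√(Δφ²+q²Δλ²) = 5554.7 km
Excess = (5554.7 − 5334.4) / 5334.4 = 220.3 / 5334.4 = 4.13% ≈ 4.1%

4.1%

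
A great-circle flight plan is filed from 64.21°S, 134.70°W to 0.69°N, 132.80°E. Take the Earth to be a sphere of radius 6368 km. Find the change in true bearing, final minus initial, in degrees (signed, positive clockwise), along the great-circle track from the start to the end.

At departure: θ₁ = atan2(sin Δλ cos φ₂, cos φ₁ sin φ₂ − sin φ₁ cos φ₂ cos Δλ) = 268.05°
At arrival: θ₂ = atan2(sin Δλ cos φ₁, −cos φ₂ sin φ₁ + sin φ₂ cos φ₁ cos Δλ) = 334.22°
Δθ = θ₂ − θ₁ = +66.2°

+66.2°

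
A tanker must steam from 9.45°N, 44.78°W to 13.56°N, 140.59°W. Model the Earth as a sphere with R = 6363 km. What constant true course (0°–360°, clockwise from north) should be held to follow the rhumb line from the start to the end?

Δψ = ln[tan(π/4+φ₂/2)/tan(π/4+φ₁/2)] = +0.0732
Δλ = -1.6722 rad (taken the short way round)
course = atan2(Δλ, Δψ) = 272.51°

272.5°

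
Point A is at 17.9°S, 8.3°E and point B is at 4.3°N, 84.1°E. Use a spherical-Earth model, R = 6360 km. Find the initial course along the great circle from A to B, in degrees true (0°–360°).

81.4°

N = sin Δλ·cos φ₂ = +0.9667;  D = cos φ₁ sin φ₂ − sin φ₁ cos φ₂ cos Δλ = +0.1465
initial course = atan2(N, D) = 81.38°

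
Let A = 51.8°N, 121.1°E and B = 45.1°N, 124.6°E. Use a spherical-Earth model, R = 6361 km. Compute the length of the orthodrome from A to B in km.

cos σ = sin φ₁ sin φ₂ + cos φ₁ cos φ₂ cos Δλ
      = sin(51.80°)sin(45.10°) + cos(51.80°)cos(45.10°)cos(3.50°) = 0.9924
σ = 7.089° → d = Rσ = 6361·0.12372 = 787 km

787 km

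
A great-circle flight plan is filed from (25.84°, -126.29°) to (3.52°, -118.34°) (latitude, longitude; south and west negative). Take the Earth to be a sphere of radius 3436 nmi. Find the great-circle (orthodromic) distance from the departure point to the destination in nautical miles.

1415 nmi

Haversine: a = sin²(Δφ/2)+cos φ₁ cos φ₂ sin²(Δλ/2) = 0.04178;  σ = 2·atan2(√a,√(1−a))
σ = 23.588° → d = Rσ = 3436·0.41170 = 1415 nmi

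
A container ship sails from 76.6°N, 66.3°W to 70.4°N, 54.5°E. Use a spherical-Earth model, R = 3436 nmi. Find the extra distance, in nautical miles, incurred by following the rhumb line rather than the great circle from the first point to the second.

Great circle: cos σ = sin φ₁ sin φ₂ + cos φ₁ cos φ₂ cos Δλ,  σ = 0.5020 rad → d_gc = 1725.0 nmi
Rhumb line: Δψ = -0.3855, q = Δφ/Δψ = 0.2807, d_rh = R√(Δφ²+q²Δλ²) = 2067.1 nmi
Excess = 2067.1 − 1725.0 = 342.1 ≈ 342 nmi

342 nmi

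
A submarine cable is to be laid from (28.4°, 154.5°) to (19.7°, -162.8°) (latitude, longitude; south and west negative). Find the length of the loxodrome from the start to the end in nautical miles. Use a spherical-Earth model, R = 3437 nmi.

2394 nmi

Δψ = ln[tan(π/4+φ₂/2)/tan(π/4+φ₁/2)] = -0.1665;  Δφ = -0.1518 rad,  Δλ = +0.7453 rad
q = Δφ/Δψ = 0.9120
d = R·√(Δφ² + q²Δλ²) = 3437·0.69640 = 2394 nmi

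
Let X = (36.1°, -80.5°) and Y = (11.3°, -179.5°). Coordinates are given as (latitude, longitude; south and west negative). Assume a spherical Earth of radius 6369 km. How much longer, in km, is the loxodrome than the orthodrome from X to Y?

283 km

Great circle: cos σ = sin φ₁ sin φ₂ + cos φ₁ cos φ₂ cos Δλ,  σ = 1.5793 rad → d_gc = 10058.5 km
Rhumb line: Δψ = -0.4779, q = Δφ/Δψ = 0.9057, d_rh = R√(Δφ²+q²Δλ²) = 10341.1 km
Excess = 10341.1 − 10058.5 = 282.6 ≈ 283 km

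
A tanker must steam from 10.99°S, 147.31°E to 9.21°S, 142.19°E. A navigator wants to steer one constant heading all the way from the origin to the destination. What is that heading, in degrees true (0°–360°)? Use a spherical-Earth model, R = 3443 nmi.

289.5°

Meridional parts: M(φ₁)=-0.1930, M(φ₂)=-0.1614 → ΔM = +0.0316;  Δλ = -0.0894 rad
tan C = Δλ / ΔM = -2.8317 → C = 289.45°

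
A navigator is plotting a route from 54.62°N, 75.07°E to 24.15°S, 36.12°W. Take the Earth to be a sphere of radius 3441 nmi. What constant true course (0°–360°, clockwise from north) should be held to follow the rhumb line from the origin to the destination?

230.9°

Δψ = ln[tan(π/4+φ₂/2)/tan(π/4+φ₁/2)] = -1.5773
Δλ = -1.9406 rad (taken the short way round)
course = atan2(Δλ, Δψ) = 230.90°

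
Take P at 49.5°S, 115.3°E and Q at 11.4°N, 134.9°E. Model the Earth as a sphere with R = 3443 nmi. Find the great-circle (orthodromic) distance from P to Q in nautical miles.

Haversine: a = sin²(Δφ/2)+cos φ₁ cos φ₂ sin²(Δλ/2) = 0.27528;  σ = 2·atan2(√a,√(1−a))
σ = 63.292° → d = Rσ = 3443·1.10465 = 3803 nmi

3803 nmi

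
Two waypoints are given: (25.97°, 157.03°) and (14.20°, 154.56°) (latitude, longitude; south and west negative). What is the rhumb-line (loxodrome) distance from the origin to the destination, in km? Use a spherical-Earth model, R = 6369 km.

1333 km

Rhumb course C = atan2(Δλ, Δψ) with Δψ = ln[tan(π/4+φ₂/2)/tan(π/4+φ₁/2)] = -0.2192, Δλ = -0.0431 → C = 191.13°
d = R·|Δφ| / |cos C| = 6369·0.20543 / 0.98121 = 1333 km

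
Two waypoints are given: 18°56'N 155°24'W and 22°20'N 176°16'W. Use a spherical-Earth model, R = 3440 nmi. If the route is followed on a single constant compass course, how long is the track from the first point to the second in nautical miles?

1190 nmi

Rhumb course C = atan2(Δλ, Δψ) with Δψ = ln[tan(π/4+φ₂/2)/tan(π/4+φ₁/2)] = +0.0634, Δλ = -0.3642 → C = 279.88°
d = R·|Δφ| / |cos C| = 3440·0.05934 / 0.17156 = 1190 nmi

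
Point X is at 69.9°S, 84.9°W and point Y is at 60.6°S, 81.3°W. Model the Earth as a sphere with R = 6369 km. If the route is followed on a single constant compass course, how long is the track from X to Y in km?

Rhumb course C = atan2(Δλ, Δψ) with Δψ = ln[tan(π/4+φ₂/2)/tan(π/4+φ₁/2)] = +0.3922, Δλ = +0.0628 → C = 9.10°
d = R·|Δφ| / |cos C| = 6369·0.16232 / 0.98741 = 1047 km

1047 km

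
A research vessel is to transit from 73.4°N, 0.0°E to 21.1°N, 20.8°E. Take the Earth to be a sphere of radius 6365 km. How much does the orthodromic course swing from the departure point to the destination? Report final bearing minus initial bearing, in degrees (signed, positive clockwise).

At departure: θ₁ = atan2(sin Δλ cos φ₂, cos φ₁ sin φ₂ − sin φ₁ cos φ₂ cos Δλ) = 155.68°
At arrival: θ₂ = atan2(sin Δλ cos φ₁, −cos φ₂ sin φ₁ + sin φ₂ cos φ₁ cos Δλ) = 172.75°
Δθ = θ₂ − θ₁ = +17.1°

+17.1°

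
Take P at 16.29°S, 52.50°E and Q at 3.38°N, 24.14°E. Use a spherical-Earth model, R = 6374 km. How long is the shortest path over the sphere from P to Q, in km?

3810 km

cos σ = sin φ₁ sin φ₂ + cos φ₁ cos φ₂ cos Δλ
      = sin(-16.29°)sin(3.38°) + cos(-16.29°)cos(3.38°)cos(-28.36°) = 0.8266
σ = 34.244° → d = Rσ = 6374·0.59768 = 3810 km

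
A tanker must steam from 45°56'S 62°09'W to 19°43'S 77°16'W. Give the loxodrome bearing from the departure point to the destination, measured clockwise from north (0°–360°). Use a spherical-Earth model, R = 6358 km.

Meridional parts: M(φ₁)=-0.9046, M(φ₂)=-0.3511 → ΔM = +0.5535;  Δλ = -0.2638 rad
tan C = Δλ / ΔM = -0.4767 → C = 334.51°

334.5°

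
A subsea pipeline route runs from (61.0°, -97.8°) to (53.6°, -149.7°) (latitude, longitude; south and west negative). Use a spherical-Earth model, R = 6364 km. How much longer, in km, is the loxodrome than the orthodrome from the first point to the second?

79 km

Great circle: cos σ = sin φ₁ sin φ₂ + cos φ₁ cos φ₂ cos Δλ,  σ = 0.4918 rad → d_gc = 3129.7 km
Rhumb line: Δψ = -0.2400, q = Δφ/Δψ = 0.5380, d_rh = R√(Δφ²+q²Δλ²) = 3208.7 km
Excess = 3208.7 − 3129.7 = 79.0 ≈ 79 km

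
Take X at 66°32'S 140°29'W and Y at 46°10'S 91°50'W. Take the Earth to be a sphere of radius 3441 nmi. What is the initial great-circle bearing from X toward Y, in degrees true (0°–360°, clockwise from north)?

N = sin Δλ·cos φ₂ = +0.5199;  D = cos φ₁ sin φ₂ − sin φ₁ cos φ₂ cos Δλ = +0.1324
initial course = atan2(N, D) = 75.71°

75.7°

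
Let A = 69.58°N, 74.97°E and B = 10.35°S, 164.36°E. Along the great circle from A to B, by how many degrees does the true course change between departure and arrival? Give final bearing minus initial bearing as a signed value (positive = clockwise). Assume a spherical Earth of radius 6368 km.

Initial bearing θ₁ = atan2(sin Δλ cos φ₂, cos φ₁ sin φ₂ − sin φ₁ cos φ₂ cos Δλ) = 94.22°
Final bearing θ₂ = (initial bearing from the destination back to the start) + 180° = 159.29°
Δθ = θ₂ − θ₁ = +65.1°

+65.1°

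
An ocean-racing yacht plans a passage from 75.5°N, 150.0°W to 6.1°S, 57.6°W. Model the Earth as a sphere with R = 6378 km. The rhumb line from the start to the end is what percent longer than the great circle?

5.4%

Great circle: σ = 1.6843 rad → d_gc = Rσ = 10742.8 km
Rhumb: Δφ = -1.4242, Δλ = +1.6127, Δψ = -2.1685, q = Δφ/Δψ = 0.6568 → d_rh = R√(Δφ²+q²Δλ²) = 11320.0 km
Excess = (11320.0 − 10742.8) / 10742.8 = 577.2 / 10742.8 = 5.37% ≈ 5.4%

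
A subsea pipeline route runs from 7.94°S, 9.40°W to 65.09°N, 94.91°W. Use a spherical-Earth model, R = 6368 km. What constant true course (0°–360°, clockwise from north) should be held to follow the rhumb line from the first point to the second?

317.9°

Δψ = ln[tan(π/4+φ₂/2)/tan(π/4+φ₁/2)] = +1.6492
Δλ = -1.4924 rad (taken the short way round)
course = atan2(Δλ, Δψ) = 317.86°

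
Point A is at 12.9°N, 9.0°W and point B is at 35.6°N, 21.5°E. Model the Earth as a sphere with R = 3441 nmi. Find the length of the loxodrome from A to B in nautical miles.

2144 nmi

Rhumb course C = atan2(Δλ, Δψ) with Δψ = ln[tan(π/4+φ₂/2)/tan(π/4+φ₁/2)] = +0.4386, Δλ = +0.5323 → C = 50.51°
d = R·|Δφ| / |cos C| = 3441·0.39619 / 0.63589 = 2144 nmi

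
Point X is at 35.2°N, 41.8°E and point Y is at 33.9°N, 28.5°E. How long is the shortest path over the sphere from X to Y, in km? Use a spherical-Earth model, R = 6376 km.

1227 km

Haversine: a = sin²(Δφ/2)+cos φ₁ cos φ₂ sin²(Δλ/2) = 0.00922;  σ = 2·atan2(√a,√(1−a))
σ = 11.023° → d = Rσ = 6376·0.19238 = 1227 km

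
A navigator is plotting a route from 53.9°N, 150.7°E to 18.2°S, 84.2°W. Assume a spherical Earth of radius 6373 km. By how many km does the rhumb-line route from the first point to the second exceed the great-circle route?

627 km

Great circle: cos σ = sin φ₁ sin φ₂ + cos φ₁ cos φ₂ cos Δλ,  σ = 2.1824 rad → d_gc = 13908.6 km
Rhumb line: Δψ = -1.4443, q = Δφ/Δψ = 0.8712, d_rh = R√(Δφ²+q²Δλ²) = 14535.8 km
Excess = 14535.8 − 13908.6 = 627.2 ≈ 627 km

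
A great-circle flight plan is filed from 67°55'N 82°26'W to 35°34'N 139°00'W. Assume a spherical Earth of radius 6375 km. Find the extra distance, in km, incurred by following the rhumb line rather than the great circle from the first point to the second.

Great circle: cos σ = sin φ₁ sin φ₂ + cos φ₁ cos φ₂ cos Δλ,  σ = 0.7849 rad → d_gc = 5003.6 km
Rhumb line: Δψ = -0.9691, q = Δφ/Δψ = 0.5826, d_rh = R√(Δφ²+q²Δλ²) = 5138.3 km
Excess = 5138.3 − 5003.6 = 134.7 ≈ 135 km

135 km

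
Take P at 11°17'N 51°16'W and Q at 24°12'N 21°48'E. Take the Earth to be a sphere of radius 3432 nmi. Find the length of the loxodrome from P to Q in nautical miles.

Rhumb course C = atan2(Δλ, Δψ) with Δψ = ln[tan(π/4+φ₂/2)/tan(π/4+φ₁/2)] = +0.2373, Δλ = +1.2753 → C = 79.46°
d = R·|Δφ| / |cos C| = 3432·0.22544 / 0.18294 = 4229 nmi

4229 nmi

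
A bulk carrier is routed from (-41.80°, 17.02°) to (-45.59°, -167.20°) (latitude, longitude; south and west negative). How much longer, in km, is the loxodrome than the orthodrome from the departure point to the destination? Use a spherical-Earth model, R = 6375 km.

Great circle: cos σ = sin φ₁ sin φ₂ + cos φ₁ cos φ₂ cos Δλ,  σ = 1.6149 rad → d_gc = 10295.2 km
Rhumb line: Δψ = -0.0915, q = Δφ/Δψ = 0.7227, d_rh = R√(Δφ²+q²Δλ²) = 14140.1 km
Excess = 14140.1 − 10295.2 = 3844.9 ≈ 3845 km

3845 km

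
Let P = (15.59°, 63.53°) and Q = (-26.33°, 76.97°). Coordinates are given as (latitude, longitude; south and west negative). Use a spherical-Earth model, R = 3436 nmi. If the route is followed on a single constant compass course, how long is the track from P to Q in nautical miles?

Δψ = ln[tan(π/4+φ₂/2)/tan(π/4+φ₁/2)] = -0.7521;  Δφ = -0.7316 rad,  Δλ = +0.2346 rad
q = Δφ/Δψ = 0.9727
d = R·√(Δφ² + q²Δλ²) = 3436·0.76640 = 2633 nmi

2633 nmi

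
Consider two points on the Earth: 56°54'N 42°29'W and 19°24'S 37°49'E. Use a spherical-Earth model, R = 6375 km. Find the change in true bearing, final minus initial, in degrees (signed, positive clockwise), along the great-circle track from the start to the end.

At departure: θ₁ = atan2(sin Δλ cos φ₂, cos φ₁ sin φ₂ − sin φ₁ cos φ₂ cos Δλ) = 108.69°
At arrival: θ₂ = atan2(sin Δλ cos φ₁, −cos φ₂ sin φ₁ + sin φ₂ cos φ₁ cos Δλ) = 146.74°
Δθ = θ₂ − θ₁ = +38.0°

+38.0°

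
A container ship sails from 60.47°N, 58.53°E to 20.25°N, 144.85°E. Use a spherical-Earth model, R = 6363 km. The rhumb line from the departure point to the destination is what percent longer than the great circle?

4.9%

Great circle: σ = 1.2336 rad → d_gc = Rσ = 7849.4 km
Rhumb: Δφ = -0.7020, Δλ = +1.5066, Δψ = -0.9725, q = Δφ/Δψ = 0.7219 → d_rh = R√(Δφ²+q²Δλ²) = 8236.3 km
Excess = (8236.3 − 7849.4) / 7849.4 = 386.9 / 7849.4 = 4.93% ≈ 4.9%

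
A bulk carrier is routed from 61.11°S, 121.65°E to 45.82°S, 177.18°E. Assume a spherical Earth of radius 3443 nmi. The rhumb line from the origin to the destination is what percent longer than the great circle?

2.7%

Great circle: σ = 0.6121 rad → d_gc = Rσ = 2107.3 nmi
Rhumb: Δφ = +0.2669, Δλ = +0.9692, Δψ = +0.4546, q = Δφ/Δψ = 0.5870 → d_rh = R√(Δφ²+q²Δλ²) = 2163.6 nmi
Excess = (2163.6 − 2107.3) / 2107.3 = 56.3 / 2107.3 = 2.67% ≈ 2.7%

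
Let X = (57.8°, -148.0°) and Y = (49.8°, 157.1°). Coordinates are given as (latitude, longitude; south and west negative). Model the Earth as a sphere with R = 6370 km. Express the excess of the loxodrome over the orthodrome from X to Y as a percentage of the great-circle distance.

2.6%

Great circle: σ = 0.5659 rad → d_gc = Rσ = 3605.0 km
Rhumb: Δφ = -0.1396, Δλ = -0.9582, Δψ = -0.2373, q = Δφ/Δψ = 0.5883 → d_rh = R√(Δφ²+q²Δλ²) = 3699.4 km
Excess = (3699.4 − 3605.0) / 3605.0 = 94.4 / 3605.0 = 2.62% ≈ 2.6%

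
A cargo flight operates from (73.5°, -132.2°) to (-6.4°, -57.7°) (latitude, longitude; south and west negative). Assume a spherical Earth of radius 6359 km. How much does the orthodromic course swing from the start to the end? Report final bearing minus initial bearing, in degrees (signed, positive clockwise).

+57.5°

At departure: θ₁ = atan2(sin Δλ cos φ₂, cos φ₁ sin φ₂ − sin φ₁ cos φ₂ cos Δλ) = 106.64°
At arrival: θ₂ = atan2(sin Δλ cos φ₁, −cos φ₂ sin φ₁ + sin φ₂ cos φ₁ cos Δλ) = 164.11°
Δθ = θ₂ − θ₁ = +57.5°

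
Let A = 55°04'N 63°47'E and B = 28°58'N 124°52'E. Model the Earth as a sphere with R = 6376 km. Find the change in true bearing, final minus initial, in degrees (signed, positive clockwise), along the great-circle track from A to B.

Initial bearing θ₁ = atan2(sin Δλ cos φ₂, cos φ₁ sin φ₂ − sin φ₁ cos φ₂ cos Δλ) = 95.19°
Final bearing θ₂ = (initial bearing from the destination back to the start) + 180° = 139.32°
Δθ = θ₂ − θ₁ = +44.1°

+44.1°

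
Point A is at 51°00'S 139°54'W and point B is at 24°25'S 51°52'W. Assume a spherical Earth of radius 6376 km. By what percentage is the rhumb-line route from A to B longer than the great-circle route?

4.5%

Great circle: σ = 1.2229 rad → d_gc = Rσ = 7797.3 km
Rhumb: Δφ = +0.4640, Δλ = +1.5365, Δψ = +0.5985, q = Δφ/Δψ = 0.7753 → d_rh = R√(Δφ²+q²Δλ²) = 8150.8 km
Excess = (8150.8 − 7797.3) / 7797.3 = 353.5 / 7797.3 = 4.53% ≈ 4.5%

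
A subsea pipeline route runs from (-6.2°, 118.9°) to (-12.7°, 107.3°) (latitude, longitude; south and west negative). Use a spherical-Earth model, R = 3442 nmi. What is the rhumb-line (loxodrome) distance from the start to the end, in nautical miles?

790 nmi

Rhumb course C = atan2(Δλ, Δψ) with Δψ = ln[tan(π/4+φ₂/2)/tan(π/4+φ₁/2)] = -0.1151, Δλ = -0.2025 → C = 240.39°
d = R·|Δφ| / |cos C| = 3442·0.11345 / 0.49414 = 790 nmi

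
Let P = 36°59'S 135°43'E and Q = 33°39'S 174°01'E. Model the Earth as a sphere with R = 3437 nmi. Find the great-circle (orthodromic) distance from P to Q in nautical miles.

1873 nmi

cos σ = sin φ₁ sin φ₂ + cos φ₁ cos φ₂ cos Δλ
      = sin(-36.98°)sin(-33.65°) + cos(-36.98°)cos(-33.65°)cos(38.30°) = 0.8552
σ = 31.219° → d = Rσ = 3437·0.54487 = 1873 nmi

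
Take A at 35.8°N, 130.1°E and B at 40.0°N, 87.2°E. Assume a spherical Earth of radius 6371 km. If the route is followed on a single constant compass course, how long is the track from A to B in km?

3791 km

Rhumb course C = atan2(Δλ, Δψ) with Δψ = ln[tan(π/4+φ₂/2)/tan(π/4+φ₁/2)] = +0.0929, Δλ = -0.7487 → C = 277.08°
d = R·|Δφ| / |cos C| = 6371·0.07330 / 0.12319 = 3791 km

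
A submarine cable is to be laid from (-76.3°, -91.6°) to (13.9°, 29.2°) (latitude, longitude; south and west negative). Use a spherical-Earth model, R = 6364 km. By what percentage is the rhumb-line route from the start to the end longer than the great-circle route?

Great circle: σ = 1.9296 rad → d_gc = Rσ = 12279.7 km
Rhumb: Δφ = +1.5743, Δλ = +2.1084, Δψ = +2.3642, q = Δφ/Δψ = 0.6659 → d_rh = R√(Δφ²+q²Δλ²) = 13423.9 km
Excess = (13423.9 − 12279.7) / 12279.7 = 1144.2 / 12279.7 = 9.32% ≈ 9.3%

9.3%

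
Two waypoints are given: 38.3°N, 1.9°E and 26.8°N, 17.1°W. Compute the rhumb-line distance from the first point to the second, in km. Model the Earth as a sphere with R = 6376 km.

Rhumb course C = atan2(Δλ, Δψ) with Δψ = ln[tan(π/4+φ₂/2)/tan(π/4+φ₁/2)] = -0.2388, Δλ = -0.3316 → C = 234.24°
d = R·|Δφ| / |cos C| = 6376·0.20071 / 0.58444 = 2190 km

2190 km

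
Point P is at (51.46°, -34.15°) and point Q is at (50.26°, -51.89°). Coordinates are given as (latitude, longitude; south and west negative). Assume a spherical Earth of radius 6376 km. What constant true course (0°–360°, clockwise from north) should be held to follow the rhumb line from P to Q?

263.9°

Δψ = ln[tan(π/4+φ₂/2)/tan(π/4+φ₁/2)] = -0.0332
Δλ = -0.3096 rad (taken the short way round)
course = atan2(Δλ, Δψ) = 263.88°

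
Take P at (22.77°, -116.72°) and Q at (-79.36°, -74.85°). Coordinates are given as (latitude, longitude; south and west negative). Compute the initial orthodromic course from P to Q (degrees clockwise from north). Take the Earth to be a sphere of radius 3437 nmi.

θ = atan2( sin Δλ·cos φ₂ ,  cos φ₁ sin φ₂ − sin φ₁ cos φ₂ cos Δλ )
  = atan2(+0.1232, -0.9594) = 172.68°

172.7°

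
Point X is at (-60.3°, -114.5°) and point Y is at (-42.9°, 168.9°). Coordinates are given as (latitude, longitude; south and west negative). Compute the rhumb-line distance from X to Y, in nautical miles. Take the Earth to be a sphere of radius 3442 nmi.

Rhumb course C = atan2(Δλ, Δψ) with Δψ = ln[tan(π/4+φ₂/2)/tan(π/4+φ₁/2)] = +0.4970, Δλ = -1.3369 → C = 290.39°
d = R·|Δφ| / |cos C| = 3442·0.30369 / 0.34846 = 3000 nmi

3000 nmi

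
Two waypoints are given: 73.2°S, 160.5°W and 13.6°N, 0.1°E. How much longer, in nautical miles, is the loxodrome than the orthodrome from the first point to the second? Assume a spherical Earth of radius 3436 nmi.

1390 nmi

Great circle: cos σ = sin φ₁ sin φ₂ + cos φ₁ cos φ₂ cos Δλ,  σ = 2.0830 rad → d_gc = 7157.1 nmi
Rhumb line: Δψ = +2.1524, q = Δφ/Δψ = 0.7038, d_rh = R√(Δφ²+q²Δλ²) = 8546.7 nmi
Excess = 8546.7 − 7157.1 = 1389.6 ≈ 1390 nmi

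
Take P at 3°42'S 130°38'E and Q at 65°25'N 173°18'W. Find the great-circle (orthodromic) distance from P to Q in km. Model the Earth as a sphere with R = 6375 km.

8905 km

Haversine: a = sin²(Δφ/2)+cos φ₁ cos φ₂ sin²(Δλ/2) = 0.41347;  σ = 2·atan2(√a,√(1−a))
σ = 80.034° → d = Rσ = 6375·1.39686 = 8905 km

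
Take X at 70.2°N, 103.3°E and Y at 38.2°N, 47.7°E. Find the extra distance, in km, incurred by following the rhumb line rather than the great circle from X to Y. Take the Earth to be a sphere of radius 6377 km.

Great circle: cos σ = sin φ₁ sin φ₂ + cos φ₁ cos φ₂ cos Δλ,  σ = 0.7492 rad → d_gc = 4777.6 km
Rhumb line: Δψ = -1.0232, q = Δφ/Δψ = 0.5458, d_rh = R√(Δφ²+q²Δλ²) = 4908.5 km
Excess = 4908.5 − 4777.6 = 130.9 ≈ 131 km

131 km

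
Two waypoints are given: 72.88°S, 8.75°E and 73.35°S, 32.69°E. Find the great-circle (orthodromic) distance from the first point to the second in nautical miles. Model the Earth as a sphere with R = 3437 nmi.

cos σ = sin φ₁ sin φ₂ + cos φ₁ cos φ₂ cos Δλ
      = sin(-72.88°)sin(-73.35°) + cos(-72.88°)cos(-73.35°)cos(23.94°) = 0.9927
σ = 6.922° → d = Rσ = 3437·0.12082 = 415 nmi

415 nmi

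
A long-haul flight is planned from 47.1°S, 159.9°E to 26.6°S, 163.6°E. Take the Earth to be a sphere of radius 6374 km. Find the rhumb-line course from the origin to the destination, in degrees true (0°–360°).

8.1°

Δψ = ln[tan(π/4+φ₂/2)/tan(π/4+φ₁/2)] = +0.4523
Δλ = +0.0646 rad (taken the short way round)
course = atan2(Δλ, Δψ) = 8.13°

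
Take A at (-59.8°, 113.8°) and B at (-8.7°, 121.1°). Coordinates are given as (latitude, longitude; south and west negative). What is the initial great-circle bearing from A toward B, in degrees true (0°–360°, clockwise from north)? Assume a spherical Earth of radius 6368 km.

9.2°

N = sin Δλ·cos φ₂ = +0.1256;  D = cos φ₁ sin φ₂ − sin φ₁ cos φ₂ cos Δλ = +0.7713
initial course = atan2(N, D) = 9.25°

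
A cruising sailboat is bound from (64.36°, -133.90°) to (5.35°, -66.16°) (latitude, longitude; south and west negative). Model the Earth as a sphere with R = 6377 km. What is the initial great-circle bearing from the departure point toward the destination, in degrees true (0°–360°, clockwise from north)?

108.0°

θ = atan2( sin Δλ·cos φ₂ ,  cos φ₁ sin φ₂ − sin φ₁ cos φ₂ cos Δλ )
  = atan2(+0.9214, -0.2997) = 108.02°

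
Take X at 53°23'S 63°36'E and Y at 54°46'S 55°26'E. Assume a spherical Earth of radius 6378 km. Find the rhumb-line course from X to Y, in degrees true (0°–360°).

Meridional parts: M(φ₁)=-1.1060, M(φ₂)=-1.1472 → ΔM = -0.0412;  Δλ = -0.1425 rad
tan C = Δλ / ΔM = +3.4634 → C = 253.89°

253.9°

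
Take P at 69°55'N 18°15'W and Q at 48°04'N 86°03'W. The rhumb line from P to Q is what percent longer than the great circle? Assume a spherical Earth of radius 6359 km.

Great circle: σ = 0.6675 rad → d_gc = Rσ = 4244.4 km
Rhumb: Δφ = -0.3814, Δλ = -1.1833, Δψ = -0.7720, q = Δφ/Δψ = 0.4940 → d_rh = R√(Δφ²+q²Δλ²) = 4438.4 km
Excess = (4438.4 − 4244.4) / 4244.4 = 194.0 / 4244.4 = 4.57% ≈ 4.6%

4.6%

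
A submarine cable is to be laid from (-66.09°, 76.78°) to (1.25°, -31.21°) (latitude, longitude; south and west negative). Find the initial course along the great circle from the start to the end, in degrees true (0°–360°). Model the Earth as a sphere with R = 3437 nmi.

254.0°

θ = atan2( sin Δλ·cos φ₂ ,  cos φ₁ sin φ₂ − sin φ₁ cos φ₂ cos Δλ )
  = atan2(-0.9509, -0.2734) = 253.96°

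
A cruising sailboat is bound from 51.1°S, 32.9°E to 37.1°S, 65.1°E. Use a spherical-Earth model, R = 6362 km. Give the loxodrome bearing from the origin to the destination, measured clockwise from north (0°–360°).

58.6°

Δψ = ln[tan(π/4+φ₂/2)/tan(π/4+φ₁/2)] = +0.3427
Δλ = +0.5620 rad (taken the short way round)
course = atan2(Δλ, Δψ) = 58.62°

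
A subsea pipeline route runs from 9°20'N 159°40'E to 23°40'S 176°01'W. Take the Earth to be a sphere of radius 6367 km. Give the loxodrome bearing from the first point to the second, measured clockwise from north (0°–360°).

144.2°

Meridional parts: M(φ₁)=+0.1636, M(φ₂)=-0.4253 → ΔM = -0.5890;  Δλ = +0.4244 rad
tan C = Δλ / ΔM = -0.7206 → C = 144.22°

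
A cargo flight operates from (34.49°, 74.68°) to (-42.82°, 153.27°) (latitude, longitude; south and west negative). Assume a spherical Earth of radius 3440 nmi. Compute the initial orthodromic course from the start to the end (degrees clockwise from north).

131.8°

θ = atan2( sin Δλ·cos φ₂ ,  cos φ₁ sin φ₂ − sin φ₁ cos φ₂ cos Δλ )
  = atan2(+0.7190, -0.6424) = 131.78°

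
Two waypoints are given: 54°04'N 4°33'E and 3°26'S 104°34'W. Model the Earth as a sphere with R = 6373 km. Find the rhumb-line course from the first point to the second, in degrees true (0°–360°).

Δψ = ln[tan(π/4+φ₂/2)/tan(π/4+φ₁/2)] = -1.1861
Δλ = -1.9044 rad (taken the short way round)
course = atan2(Δλ, Δψ) = 238.08°

238.1°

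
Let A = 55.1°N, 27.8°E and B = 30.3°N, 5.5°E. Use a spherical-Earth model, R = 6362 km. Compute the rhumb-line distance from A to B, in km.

3279 km

Rhumb course C = atan2(Δλ, Δψ) with Δψ = ln[tan(π/4+φ₂/2)/tan(π/4+φ₁/2)] = -0.6019, Δλ = -0.3892 → C = 212.89°
d = R·|Δφ| / |cos C| = 6362·0.43284 / 0.83974 = 3279 km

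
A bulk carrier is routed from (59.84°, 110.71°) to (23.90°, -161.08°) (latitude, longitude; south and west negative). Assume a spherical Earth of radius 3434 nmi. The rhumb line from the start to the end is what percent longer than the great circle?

Great circle: σ = 1.1975 rad → d_gc = Rσ = 4112.4 nmi
Rhumb: Δφ = -0.6273, Δλ = +1.5396, Δψ = -0.8816, q = Δφ/Δψ = 0.7115 → d_rh = R√(Δφ²+q²Δλ²) = 4334.7 nmi
Excess = (4334.7 − 4112.4) / 4112.4 = 222.3 / 4112.4 = 5.41% ≈ 5.4%

5.4%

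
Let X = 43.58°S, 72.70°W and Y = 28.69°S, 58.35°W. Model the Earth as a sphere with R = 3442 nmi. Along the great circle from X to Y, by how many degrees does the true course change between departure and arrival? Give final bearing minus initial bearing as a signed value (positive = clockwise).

Initial bearing θ₁ = atan2(sin Δλ cos φ₂, cos φ₁ sin φ₂ − sin φ₁ cos φ₂ cos Δλ) = 42.40°
Final bearing θ₂ = (initial bearing from the destination back to the start) + 180° = 33.84°
Δθ = θ₂ − θ₁ = -8.6°

-8.6°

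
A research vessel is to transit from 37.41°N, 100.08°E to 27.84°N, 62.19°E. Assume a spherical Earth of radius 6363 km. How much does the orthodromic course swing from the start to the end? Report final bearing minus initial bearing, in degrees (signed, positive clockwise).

At departure: θ₁ = atan2(sin Δλ cos φ₂, cos φ₁ sin φ₂ − sin φ₁ cos φ₂ cos Δλ) = 264.43°
At arrival: θ₂ = atan2(sin Δλ cos φ₁, −cos φ₂ sin φ₁ + sin φ₂ cos φ₁ cos Δλ) = 243.38°
Δθ = θ₂ − θ₁ = -21.0°

-21.0°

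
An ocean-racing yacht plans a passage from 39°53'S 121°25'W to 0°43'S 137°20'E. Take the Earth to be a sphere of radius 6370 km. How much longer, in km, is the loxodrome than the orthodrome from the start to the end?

Great circle: cos σ = sin φ₁ sin φ₂ + cos φ₁ cos φ₂ cos Δλ,  σ = 1.7129 rad → d_gc = 10911.5 km
Rhumb line: Δψ = +0.7477, q = Δφ/Δψ = 0.9142, d_rh = R√(Δφ²+q²Δλ²) = 11174.2 km
Excess = 11174.2 − 10911.5 = 262.7 ≈ 263 km

263 km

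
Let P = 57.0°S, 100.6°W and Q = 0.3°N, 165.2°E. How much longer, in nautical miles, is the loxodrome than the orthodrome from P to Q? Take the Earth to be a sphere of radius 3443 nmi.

Great circle: cos σ = sin φ₁ sin φ₂ + cos φ₁ cos φ₂ cos Δλ,  σ = 1.6151 rad → d_gc = 5560.8 nmi
Rhumb line: Δψ = +1.2219, q = Δφ/Δψ = 0.8185, d_rh = R√(Δφ²+q²Δλ²) = 5772.4 nmi
Excess = 5772.4 − 5560.8 = 211.6 ≈ 212 nmi

212 nmi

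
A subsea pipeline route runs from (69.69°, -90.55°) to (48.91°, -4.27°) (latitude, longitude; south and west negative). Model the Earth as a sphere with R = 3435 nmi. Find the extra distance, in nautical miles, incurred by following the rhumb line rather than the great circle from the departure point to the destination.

Great circle: cos σ = sin φ₁ sin φ₂ + cos φ₁ cos φ₂ cos Δλ,  σ = 0.7647 rad → d_gc = 2626.6 nmi
Rhumb line: Δψ = -0.7383, q = Δφ/Δψ = 0.4912, d_rh = R√(Δφ²+q²Δλ²) = 2830.0 nmi
Excess = 2830.0 − 2626.6 = 203.4 ≈ 203 nmi

203 nmi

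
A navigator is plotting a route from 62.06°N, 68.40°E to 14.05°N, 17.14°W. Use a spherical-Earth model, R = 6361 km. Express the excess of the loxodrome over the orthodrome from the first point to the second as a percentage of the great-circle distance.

4.5%

Great circle: σ = 1.3183 rad → d_gc = Rσ = 8385.7 km
Rhumb: Δφ = -0.8379, Δλ = -1.4930, Δψ = -1.1435, q = Δφ/Δψ = 0.7328 → d_rh = R√(Δφ²+q²Δλ²) = 8765.7 km
Excess = (8765.7 − 8385.7) / 8385.7 = 380.0 / 8385.7 = 4.53% ≈ 4.5%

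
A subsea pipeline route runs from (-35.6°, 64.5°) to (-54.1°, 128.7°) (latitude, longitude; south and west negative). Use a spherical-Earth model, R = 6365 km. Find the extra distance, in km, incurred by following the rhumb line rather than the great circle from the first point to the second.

150 km

Great circle: cos σ = sin φ₁ sin φ₂ + cos φ₁ cos φ₂ cos Δλ,  σ = 0.8243 rad → d_gc = 5246.8 km
Rhumb line: Δψ = -0.4615, q = Δφ/Δψ = 0.6997, d_rh = R√(Δφ²+q²Δλ²) = 5396.7 km
Excess = 5396.7 − 5246.8 = 149.9 ≈ 150 km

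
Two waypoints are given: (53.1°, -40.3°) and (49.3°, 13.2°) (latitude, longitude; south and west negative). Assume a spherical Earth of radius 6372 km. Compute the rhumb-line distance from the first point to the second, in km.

Δψ = ln[tan(π/4+φ₂/2)/tan(π/4+φ₁/2)] = -0.1059;  Δφ = -0.0663 rad,  Δλ = +0.9338 rad
q = Δφ/Δψ = 0.6261
d = R·√(Δφ² + q²Δλ²) = 6372·0.58840 = 3749 km

3749 km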